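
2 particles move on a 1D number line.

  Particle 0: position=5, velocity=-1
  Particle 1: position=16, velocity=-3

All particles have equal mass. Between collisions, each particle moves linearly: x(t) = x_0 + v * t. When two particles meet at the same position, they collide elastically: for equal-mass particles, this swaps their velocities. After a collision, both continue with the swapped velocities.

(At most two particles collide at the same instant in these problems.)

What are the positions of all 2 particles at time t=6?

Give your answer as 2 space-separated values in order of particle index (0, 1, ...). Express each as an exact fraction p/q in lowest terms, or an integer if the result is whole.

Collision at t=11/2: particles 0 and 1 swap velocities; positions: p0=-1/2 p1=-1/2; velocities now: v0=-3 v1=-1
Advance to t=6 (no further collisions before then); velocities: v0=-3 v1=-1; positions = -2 -1

Answer: -2 -1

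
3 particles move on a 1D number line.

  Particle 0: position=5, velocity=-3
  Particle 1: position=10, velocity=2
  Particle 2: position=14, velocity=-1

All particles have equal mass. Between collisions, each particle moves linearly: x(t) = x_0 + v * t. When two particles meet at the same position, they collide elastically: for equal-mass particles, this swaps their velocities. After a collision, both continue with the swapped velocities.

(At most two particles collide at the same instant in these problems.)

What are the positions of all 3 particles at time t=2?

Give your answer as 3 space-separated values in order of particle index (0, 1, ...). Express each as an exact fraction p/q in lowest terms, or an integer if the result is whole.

Collision at t=4/3: particles 1 and 2 swap velocities; positions: p0=1 p1=38/3 p2=38/3; velocities now: v0=-3 v1=-1 v2=2
Advance to t=2 (no further collisions before then); velocities: v0=-3 v1=-1 v2=2; positions = -1 12 14

Answer: -1 12 14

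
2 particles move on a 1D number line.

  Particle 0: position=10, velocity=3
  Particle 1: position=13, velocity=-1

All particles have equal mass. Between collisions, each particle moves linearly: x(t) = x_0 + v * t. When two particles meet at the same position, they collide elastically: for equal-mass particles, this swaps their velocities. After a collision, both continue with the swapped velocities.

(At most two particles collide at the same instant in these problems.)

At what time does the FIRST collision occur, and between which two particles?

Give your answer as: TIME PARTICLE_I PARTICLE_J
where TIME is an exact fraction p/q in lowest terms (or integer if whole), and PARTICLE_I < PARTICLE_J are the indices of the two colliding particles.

Answer: 3/4 0 1

Derivation:
Pair (0,1): pos 10,13 vel 3,-1 -> gap=3, closing at 4/unit, collide at t=3/4
Earliest collision: t=3/4 between 0 and 1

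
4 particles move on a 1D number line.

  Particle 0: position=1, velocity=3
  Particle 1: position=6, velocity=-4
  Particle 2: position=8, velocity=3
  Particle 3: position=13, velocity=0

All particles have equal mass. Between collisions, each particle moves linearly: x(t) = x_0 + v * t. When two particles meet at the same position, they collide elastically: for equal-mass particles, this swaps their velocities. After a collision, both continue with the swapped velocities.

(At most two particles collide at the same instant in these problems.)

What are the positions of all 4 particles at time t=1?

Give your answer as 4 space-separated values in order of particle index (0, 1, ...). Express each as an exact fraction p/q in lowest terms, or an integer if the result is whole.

Answer: 2 4 11 13

Derivation:
Collision at t=5/7: particles 0 and 1 swap velocities; positions: p0=22/7 p1=22/7 p2=71/7 p3=13; velocities now: v0=-4 v1=3 v2=3 v3=0
Advance to t=1 (no further collisions before then); velocities: v0=-4 v1=3 v2=3 v3=0; positions = 2 4 11 13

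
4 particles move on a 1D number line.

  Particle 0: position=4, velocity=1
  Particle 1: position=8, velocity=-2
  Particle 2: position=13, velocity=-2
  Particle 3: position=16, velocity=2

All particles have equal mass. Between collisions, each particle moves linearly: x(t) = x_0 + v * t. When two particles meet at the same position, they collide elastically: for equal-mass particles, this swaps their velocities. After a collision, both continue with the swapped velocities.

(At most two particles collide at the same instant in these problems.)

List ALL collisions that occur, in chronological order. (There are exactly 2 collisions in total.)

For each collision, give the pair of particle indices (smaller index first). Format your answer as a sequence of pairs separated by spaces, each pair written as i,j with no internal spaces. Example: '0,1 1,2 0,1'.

Answer: 0,1 1,2

Derivation:
Collision at t=4/3: particles 0 and 1 swap velocities; positions: p0=16/3 p1=16/3 p2=31/3 p3=56/3; velocities now: v0=-2 v1=1 v2=-2 v3=2
Collision at t=3: particles 1 and 2 swap velocities; positions: p0=2 p1=7 p2=7 p3=22; velocities now: v0=-2 v1=-2 v2=1 v3=2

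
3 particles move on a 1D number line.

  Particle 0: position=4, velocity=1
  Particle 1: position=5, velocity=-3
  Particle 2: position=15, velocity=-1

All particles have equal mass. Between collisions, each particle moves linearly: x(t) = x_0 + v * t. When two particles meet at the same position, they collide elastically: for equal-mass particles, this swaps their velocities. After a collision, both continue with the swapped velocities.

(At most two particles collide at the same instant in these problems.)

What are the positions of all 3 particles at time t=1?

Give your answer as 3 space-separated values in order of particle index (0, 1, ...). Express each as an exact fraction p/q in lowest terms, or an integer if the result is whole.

Answer: 2 5 14

Derivation:
Collision at t=1/4: particles 0 and 1 swap velocities; positions: p0=17/4 p1=17/4 p2=59/4; velocities now: v0=-3 v1=1 v2=-1
Advance to t=1 (no further collisions before then); velocities: v0=-3 v1=1 v2=-1; positions = 2 5 14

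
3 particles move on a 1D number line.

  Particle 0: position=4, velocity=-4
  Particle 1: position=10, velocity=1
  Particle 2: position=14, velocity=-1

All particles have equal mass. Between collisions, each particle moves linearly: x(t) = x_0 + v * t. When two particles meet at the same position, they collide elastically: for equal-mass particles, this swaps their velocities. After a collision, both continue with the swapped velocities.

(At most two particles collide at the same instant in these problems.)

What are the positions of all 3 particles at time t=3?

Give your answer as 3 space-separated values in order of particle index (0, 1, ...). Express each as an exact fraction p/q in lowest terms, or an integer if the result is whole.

Collision at t=2: particles 1 and 2 swap velocities; positions: p0=-4 p1=12 p2=12; velocities now: v0=-4 v1=-1 v2=1
Advance to t=3 (no further collisions before then); velocities: v0=-4 v1=-1 v2=1; positions = -8 11 13

Answer: -8 11 13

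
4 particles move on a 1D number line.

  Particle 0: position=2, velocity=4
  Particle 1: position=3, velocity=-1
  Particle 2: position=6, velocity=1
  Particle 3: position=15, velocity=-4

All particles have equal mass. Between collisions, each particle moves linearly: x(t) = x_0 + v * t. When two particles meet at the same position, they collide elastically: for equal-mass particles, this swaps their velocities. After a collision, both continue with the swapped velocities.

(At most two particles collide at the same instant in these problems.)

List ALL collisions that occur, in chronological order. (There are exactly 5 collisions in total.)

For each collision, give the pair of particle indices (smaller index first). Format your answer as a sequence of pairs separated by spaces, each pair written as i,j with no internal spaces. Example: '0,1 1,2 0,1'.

Collision at t=1/5: particles 0 and 1 swap velocities; positions: p0=14/5 p1=14/5 p2=31/5 p3=71/5; velocities now: v0=-1 v1=4 v2=1 v3=-4
Collision at t=4/3: particles 1 and 2 swap velocities; positions: p0=5/3 p1=22/3 p2=22/3 p3=29/3; velocities now: v0=-1 v1=1 v2=4 v3=-4
Collision at t=13/8: particles 2 and 3 swap velocities; positions: p0=11/8 p1=61/8 p2=17/2 p3=17/2; velocities now: v0=-1 v1=1 v2=-4 v3=4
Collision at t=9/5: particles 1 and 2 swap velocities; positions: p0=6/5 p1=39/5 p2=39/5 p3=46/5; velocities now: v0=-1 v1=-4 v2=1 v3=4
Collision at t=4: particles 0 and 1 swap velocities; positions: p0=-1 p1=-1 p2=10 p3=18; velocities now: v0=-4 v1=-1 v2=1 v3=4

Answer: 0,1 1,2 2,3 1,2 0,1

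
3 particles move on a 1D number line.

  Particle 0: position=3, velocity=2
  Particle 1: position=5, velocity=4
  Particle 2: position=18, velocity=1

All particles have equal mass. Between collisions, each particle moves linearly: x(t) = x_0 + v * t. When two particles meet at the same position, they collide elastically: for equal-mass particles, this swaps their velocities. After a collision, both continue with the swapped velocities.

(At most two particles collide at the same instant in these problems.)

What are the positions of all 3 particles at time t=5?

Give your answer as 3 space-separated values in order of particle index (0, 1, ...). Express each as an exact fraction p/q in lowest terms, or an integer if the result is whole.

Collision at t=13/3: particles 1 and 2 swap velocities; positions: p0=35/3 p1=67/3 p2=67/3; velocities now: v0=2 v1=1 v2=4
Advance to t=5 (no further collisions before then); velocities: v0=2 v1=1 v2=4; positions = 13 23 25

Answer: 13 23 25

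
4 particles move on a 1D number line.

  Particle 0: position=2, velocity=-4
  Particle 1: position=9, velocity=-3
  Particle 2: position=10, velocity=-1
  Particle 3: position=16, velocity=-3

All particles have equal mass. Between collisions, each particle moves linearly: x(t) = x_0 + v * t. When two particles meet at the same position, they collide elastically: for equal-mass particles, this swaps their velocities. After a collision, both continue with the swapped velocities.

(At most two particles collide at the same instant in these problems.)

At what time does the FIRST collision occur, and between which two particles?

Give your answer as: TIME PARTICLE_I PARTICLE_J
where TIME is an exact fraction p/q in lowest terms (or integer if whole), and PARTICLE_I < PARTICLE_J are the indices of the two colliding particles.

Pair (0,1): pos 2,9 vel -4,-3 -> not approaching (rel speed -1 <= 0)
Pair (1,2): pos 9,10 vel -3,-1 -> not approaching (rel speed -2 <= 0)
Pair (2,3): pos 10,16 vel -1,-3 -> gap=6, closing at 2/unit, collide at t=3
Earliest collision: t=3 between 2 and 3

Answer: 3 2 3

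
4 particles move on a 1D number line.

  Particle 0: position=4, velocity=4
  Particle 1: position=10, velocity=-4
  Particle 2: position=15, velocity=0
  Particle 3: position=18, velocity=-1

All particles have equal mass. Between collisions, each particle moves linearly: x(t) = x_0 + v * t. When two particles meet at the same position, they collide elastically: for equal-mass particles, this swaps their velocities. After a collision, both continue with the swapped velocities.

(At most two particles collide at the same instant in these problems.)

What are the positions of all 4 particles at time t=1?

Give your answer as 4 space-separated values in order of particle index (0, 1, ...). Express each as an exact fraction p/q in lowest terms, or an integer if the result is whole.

Collision at t=3/4: particles 0 and 1 swap velocities; positions: p0=7 p1=7 p2=15 p3=69/4; velocities now: v0=-4 v1=4 v2=0 v3=-1
Advance to t=1 (no further collisions before then); velocities: v0=-4 v1=4 v2=0 v3=-1; positions = 6 8 15 17

Answer: 6 8 15 17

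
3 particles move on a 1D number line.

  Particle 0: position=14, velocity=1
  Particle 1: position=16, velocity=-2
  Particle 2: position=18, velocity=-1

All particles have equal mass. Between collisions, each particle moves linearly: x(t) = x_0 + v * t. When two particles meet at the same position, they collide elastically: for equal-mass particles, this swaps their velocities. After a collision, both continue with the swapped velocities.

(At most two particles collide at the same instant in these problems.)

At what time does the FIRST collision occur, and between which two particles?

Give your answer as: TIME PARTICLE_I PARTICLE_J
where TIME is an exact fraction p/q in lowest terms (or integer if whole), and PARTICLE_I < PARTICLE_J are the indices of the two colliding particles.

Answer: 2/3 0 1

Derivation:
Pair (0,1): pos 14,16 vel 1,-2 -> gap=2, closing at 3/unit, collide at t=2/3
Pair (1,2): pos 16,18 vel -2,-1 -> not approaching (rel speed -1 <= 0)
Earliest collision: t=2/3 between 0 and 1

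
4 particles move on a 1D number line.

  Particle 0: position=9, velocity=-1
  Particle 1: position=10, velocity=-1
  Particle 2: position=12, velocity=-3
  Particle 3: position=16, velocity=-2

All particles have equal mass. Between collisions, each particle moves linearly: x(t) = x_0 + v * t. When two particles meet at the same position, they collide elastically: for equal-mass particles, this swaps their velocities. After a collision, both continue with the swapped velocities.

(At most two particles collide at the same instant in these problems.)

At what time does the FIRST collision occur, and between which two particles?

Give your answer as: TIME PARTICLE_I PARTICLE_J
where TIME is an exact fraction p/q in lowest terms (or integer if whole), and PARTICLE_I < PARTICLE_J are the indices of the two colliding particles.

Pair (0,1): pos 9,10 vel -1,-1 -> not approaching (rel speed 0 <= 0)
Pair (1,2): pos 10,12 vel -1,-3 -> gap=2, closing at 2/unit, collide at t=1
Pair (2,3): pos 12,16 vel -3,-2 -> not approaching (rel speed -1 <= 0)
Earliest collision: t=1 between 1 and 2

Answer: 1 1 2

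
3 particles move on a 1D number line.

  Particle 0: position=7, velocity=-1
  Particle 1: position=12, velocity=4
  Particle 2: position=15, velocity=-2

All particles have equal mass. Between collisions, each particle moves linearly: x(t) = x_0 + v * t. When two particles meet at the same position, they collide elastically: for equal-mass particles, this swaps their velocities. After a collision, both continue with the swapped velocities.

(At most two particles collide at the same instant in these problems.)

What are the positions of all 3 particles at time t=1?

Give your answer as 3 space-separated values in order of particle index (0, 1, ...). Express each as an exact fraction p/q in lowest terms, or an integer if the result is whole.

Collision at t=1/2: particles 1 and 2 swap velocities; positions: p0=13/2 p1=14 p2=14; velocities now: v0=-1 v1=-2 v2=4
Advance to t=1 (no further collisions before then); velocities: v0=-1 v1=-2 v2=4; positions = 6 13 16

Answer: 6 13 16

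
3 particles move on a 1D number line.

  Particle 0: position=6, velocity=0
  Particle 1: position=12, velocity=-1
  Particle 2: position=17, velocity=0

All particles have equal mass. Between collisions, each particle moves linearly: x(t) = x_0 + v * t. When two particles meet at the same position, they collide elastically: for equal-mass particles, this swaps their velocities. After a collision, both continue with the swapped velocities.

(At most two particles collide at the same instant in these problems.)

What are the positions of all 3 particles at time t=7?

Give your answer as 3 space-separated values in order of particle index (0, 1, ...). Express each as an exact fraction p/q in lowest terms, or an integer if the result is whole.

Collision at t=6: particles 0 and 1 swap velocities; positions: p0=6 p1=6 p2=17; velocities now: v0=-1 v1=0 v2=0
Advance to t=7 (no further collisions before then); velocities: v0=-1 v1=0 v2=0; positions = 5 6 17

Answer: 5 6 17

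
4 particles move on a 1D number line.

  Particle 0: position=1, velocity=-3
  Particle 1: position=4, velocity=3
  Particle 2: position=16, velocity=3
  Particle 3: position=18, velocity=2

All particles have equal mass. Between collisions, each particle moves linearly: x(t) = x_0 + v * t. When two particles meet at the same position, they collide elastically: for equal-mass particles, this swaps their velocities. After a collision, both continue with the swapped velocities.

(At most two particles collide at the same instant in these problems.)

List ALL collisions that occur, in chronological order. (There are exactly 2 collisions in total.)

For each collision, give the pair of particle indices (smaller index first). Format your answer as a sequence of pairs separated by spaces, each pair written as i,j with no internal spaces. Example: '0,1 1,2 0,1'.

Collision at t=2: particles 2 and 3 swap velocities; positions: p0=-5 p1=10 p2=22 p3=22; velocities now: v0=-3 v1=3 v2=2 v3=3
Collision at t=14: particles 1 and 2 swap velocities; positions: p0=-41 p1=46 p2=46 p3=58; velocities now: v0=-3 v1=2 v2=3 v3=3

Answer: 2,3 1,2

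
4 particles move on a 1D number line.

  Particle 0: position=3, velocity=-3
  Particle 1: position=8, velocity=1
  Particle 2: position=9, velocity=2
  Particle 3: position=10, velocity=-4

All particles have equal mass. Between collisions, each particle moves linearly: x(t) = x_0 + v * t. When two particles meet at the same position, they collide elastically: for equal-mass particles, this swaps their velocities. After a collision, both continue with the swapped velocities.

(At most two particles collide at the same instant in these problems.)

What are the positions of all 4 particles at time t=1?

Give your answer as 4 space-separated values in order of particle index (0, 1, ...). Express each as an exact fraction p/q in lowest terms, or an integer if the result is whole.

Answer: 0 6 9 11

Derivation:
Collision at t=1/6: particles 2 and 3 swap velocities; positions: p0=5/2 p1=49/6 p2=28/3 p3=28/3; velocities now: v0=-3 v1=1 v2=-4 v3=2
Collision at t=2/5: particles 1 and 2 swap velocities; positions: p0=9/5 p1=42/5 p2=42/5 p3=49/5; velocities now: v0=-3 v1=-4 v2=1 v3=2
Advance to t=1 (no further collisions before then); velocities: v0=-3 v1=-4 v2=1 v3=2; positions = 0 6 9 11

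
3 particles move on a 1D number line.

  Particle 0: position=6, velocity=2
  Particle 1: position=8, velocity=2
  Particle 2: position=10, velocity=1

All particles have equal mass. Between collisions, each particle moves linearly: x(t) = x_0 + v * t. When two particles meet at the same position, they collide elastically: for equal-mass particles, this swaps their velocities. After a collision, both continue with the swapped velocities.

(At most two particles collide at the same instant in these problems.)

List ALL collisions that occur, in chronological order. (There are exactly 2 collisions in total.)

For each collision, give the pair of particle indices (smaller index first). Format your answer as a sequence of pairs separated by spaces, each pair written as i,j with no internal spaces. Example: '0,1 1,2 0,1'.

Collision at t=2: particles 1 and 2 swap velocities; positions: p0=10 p1=12 p2=12; velocities now: v0=2 v1=1 v2=2
Collision at t=4: particles 0 and 1 swap velocities; positions: p0=14 p1=14 p2=16; velocities now: v0=1 v1=2 v2=2

Answer: 1,2 0,1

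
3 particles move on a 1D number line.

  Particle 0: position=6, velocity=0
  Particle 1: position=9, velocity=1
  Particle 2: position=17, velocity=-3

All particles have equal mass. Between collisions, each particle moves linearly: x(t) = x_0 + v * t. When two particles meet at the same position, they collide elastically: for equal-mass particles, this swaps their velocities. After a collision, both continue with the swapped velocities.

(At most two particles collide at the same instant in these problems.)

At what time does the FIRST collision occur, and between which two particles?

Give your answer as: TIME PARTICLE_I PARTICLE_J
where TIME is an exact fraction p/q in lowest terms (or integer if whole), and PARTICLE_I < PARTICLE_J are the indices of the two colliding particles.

Pair (0,1): pos 6,9 vel 0,1 -> not approaching (rel speed -1 <= 0)
Pair (1,2): pos 9,17 vel 1,-3 -> gap=8, closing at 4/unit, collide at t=2
Earliest collision: t=2 between 1 and 2

Answer: 2 1 2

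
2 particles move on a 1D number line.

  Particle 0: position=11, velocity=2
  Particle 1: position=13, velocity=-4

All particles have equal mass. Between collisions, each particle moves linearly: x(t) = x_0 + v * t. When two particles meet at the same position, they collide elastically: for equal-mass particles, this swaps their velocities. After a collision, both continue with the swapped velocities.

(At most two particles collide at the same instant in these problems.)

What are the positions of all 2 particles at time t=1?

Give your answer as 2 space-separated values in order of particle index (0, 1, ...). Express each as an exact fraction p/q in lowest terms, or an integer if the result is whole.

Answer: 9 13

Derivation:
Collision at t=1/3: particles 0 and 1 swap velocities; positions: p0=35/3 p1=35/3; velocities now: v0=-4 v1=2
Advance to t=1 (no further collisions before then); velocities: v0=-4 v1=2; positions = 9 13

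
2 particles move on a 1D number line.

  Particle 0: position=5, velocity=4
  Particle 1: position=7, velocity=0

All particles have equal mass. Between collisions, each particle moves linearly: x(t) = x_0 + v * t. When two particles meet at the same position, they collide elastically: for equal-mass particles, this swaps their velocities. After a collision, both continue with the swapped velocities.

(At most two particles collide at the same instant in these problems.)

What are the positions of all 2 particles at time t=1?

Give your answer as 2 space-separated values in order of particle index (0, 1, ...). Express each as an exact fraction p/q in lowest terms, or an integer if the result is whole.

Answer: 7 9

Derivation:
Collision at t=1/2: particles 0 and 1 swap velocities; positions: p0=7 p1=7; velocities now: v0=0 v1=4
Advance to t=1 (no further collisions before then); velocities: v0=0 v1=4; positions = 7 9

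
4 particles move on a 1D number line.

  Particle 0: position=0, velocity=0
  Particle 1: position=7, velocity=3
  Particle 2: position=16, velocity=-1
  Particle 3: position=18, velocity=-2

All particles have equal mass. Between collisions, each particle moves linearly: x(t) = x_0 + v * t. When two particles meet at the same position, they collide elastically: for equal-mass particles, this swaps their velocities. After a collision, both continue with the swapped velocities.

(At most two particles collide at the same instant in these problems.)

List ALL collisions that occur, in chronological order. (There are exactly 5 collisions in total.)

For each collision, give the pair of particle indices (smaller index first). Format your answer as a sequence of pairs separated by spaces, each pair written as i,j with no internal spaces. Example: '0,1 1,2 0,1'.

Answer: 2,3 1,2 2,3 0,1 1,2

Derivation:
Collision at t=2: particles 2 and 3 swap velocities; positions: p0=0 p1=13 p2=14 p3=14; velocities now: v0=0 v1=3 v2=-2 v3=-1
Collision at t=11/5: particles 1 and 2 swap velocities; positions: p0=0 p1=68/5 p2=68/5 p3=69/5; velocities now: v0=0 v1=-2 v2=3 v3=-1
Collision at t=9/4: particles 2 and 3 swap velocities; positions: p0=0 p1=27/2 p2=55/4 p3=55/4; velocities now: v0=0 v1=-2 v2=-1 v3=3
Collision at t=9: particles 0 and 1 swap velocities; positions: p0=0 p1=0 p2=7 p3=34; velocities now: v0=-2 v1=0 v2=-1 v3=3
Collision at t=16: particles 1 and 2 swap velocities; positions: p0=-14 p1=0 p2=0 p3=55; velocities now: v0=-2 v1=-1 v2=0 v3=3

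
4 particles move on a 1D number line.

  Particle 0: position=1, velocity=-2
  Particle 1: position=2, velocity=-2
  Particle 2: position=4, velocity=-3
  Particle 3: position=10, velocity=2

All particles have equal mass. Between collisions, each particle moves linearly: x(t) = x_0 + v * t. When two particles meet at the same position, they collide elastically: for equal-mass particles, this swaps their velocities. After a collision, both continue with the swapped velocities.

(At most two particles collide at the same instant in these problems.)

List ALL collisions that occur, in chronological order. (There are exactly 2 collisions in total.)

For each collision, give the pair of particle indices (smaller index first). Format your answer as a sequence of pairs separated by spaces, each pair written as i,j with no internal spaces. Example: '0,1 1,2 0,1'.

Answer: 1,2 0,1

Derivation:
Collision at t=2: particles 1 and 2 swap velocities; positions: p0=-3 p1=-2 p2=-2 p3=14; velocities now: v0=-2 v1=-3 v2=-2 v3=2
Collision at t=3: particles 0 and 1 swap velocities; positions: p0=-5 p1=-5 p2=-4 p3=16; velocities now: v0=-3 v1=-2 v2=-2 v3=2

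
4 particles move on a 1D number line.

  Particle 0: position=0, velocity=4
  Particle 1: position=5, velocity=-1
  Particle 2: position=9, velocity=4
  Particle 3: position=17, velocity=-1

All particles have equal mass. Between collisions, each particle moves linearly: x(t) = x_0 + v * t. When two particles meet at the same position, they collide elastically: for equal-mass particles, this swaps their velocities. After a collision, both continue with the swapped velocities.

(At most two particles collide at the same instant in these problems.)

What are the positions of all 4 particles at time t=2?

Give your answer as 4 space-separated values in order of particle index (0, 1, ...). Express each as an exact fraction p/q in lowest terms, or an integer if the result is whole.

Answer: 3 8 15 17

Derivation:
Collision at t=1: particles 0 and 1 swap velocities; positions: p0=4 p1=4 p2=13 p3=16; velocities now: v0=-1 v1=4 v2=4 v3=-1
Collision at t=8/5: particles 2 and 3 swap velocities; positions: p0=17/5 p1=32/5 p2=77/5 p3=77/5; velocities now: v0=-1 v1=4 v2=-1 v3=4
Advance to t=2 (no further collisions before then); velocities: v0=-1 v1=4 v2=-1 v3=4; positions = 3 8 15 17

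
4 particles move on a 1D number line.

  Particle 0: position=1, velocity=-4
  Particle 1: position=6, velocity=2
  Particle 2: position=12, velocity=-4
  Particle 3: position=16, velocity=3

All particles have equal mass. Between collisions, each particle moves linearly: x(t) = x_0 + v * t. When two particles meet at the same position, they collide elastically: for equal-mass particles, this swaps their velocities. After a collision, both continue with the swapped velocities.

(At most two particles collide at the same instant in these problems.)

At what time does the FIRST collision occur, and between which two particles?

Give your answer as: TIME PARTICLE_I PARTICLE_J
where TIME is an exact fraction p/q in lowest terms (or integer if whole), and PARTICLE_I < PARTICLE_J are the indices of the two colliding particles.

Pair (0,1): pos 1,6 vel -4,2 -> not approaching (rel speed -6 <= 0)
Pair (1,2): pos 6,12 vel 2,-4 -> gap=6, closing at 6/unit, collide at t=1
Pair (2,3): pos 12,16 vel -4,3 -> not approaching (rel speed -7 <= 0)
Earliest collision: t=1 between 1 and 2

Answer: 1 1 2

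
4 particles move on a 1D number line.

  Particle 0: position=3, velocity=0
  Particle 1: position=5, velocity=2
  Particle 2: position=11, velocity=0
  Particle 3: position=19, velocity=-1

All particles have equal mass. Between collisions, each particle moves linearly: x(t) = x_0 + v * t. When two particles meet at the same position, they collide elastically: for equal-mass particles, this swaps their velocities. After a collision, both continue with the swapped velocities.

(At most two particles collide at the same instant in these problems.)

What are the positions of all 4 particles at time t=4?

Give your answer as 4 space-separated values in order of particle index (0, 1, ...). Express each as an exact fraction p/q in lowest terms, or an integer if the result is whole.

Collision at t=3: particles 1 and 2 swap velocities; positions: p0=3 p1=11 p2=11 p3=16; velocities now: v0=0 v1=0 v2=2 v3=-1
Advance to t=4 (no further collisions before then); velocities: v0=0 v1=0 v2=2 v3=-1; positions = 3 11 13 15

Answer: 3 11 13 15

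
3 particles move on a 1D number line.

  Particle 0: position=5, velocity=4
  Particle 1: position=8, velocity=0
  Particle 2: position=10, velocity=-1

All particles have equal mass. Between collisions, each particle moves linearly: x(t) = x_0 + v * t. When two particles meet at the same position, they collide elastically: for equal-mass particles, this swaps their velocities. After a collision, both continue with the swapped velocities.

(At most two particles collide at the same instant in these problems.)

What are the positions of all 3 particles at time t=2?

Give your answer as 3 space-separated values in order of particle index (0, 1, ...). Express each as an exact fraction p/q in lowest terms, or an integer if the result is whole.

Answer: 8 8 13

Derivation:
Collision at t=3/4: particles 0 and 1 swap velocities; positions: p0=8 p1=8 p2=37/4; velocities now: v0=0 v1=4 v2=-1
Collision at t=1: particles 1 and 2 swap velocities; positions: p0=8 p1=9 p2=9; velocities now: v0=0 v1=-1 v2=4
Collision at t=2: particles 0 and 1 swap velocities; positions: p0=8 p1=8 p2=13; velocities now: v0=-1 v1=0 v2=4
Advance to t=2 (no further collisions before then); velocities: v0=-1 v1=0 v2=4; positions = 8 8 13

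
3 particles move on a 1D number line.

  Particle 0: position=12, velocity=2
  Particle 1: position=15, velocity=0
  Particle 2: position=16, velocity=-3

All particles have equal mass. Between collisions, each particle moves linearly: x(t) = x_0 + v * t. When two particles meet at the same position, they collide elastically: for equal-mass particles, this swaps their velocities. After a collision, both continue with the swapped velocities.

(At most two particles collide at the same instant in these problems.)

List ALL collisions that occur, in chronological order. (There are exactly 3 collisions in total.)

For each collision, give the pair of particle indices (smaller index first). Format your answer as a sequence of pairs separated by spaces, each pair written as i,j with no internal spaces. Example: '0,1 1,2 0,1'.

Collision at t=1/3: particles 1 and 2 swap velocities; positions: p0=38/3 p1=15 p2=15; velocities now: v0=2 v1=-3 v2=0
Collision at t=4/5: particles 0 and 1 swap velocities; positions: p0=68/5 p1=68/5 p2=15; velocities now: v0=-3 v1=2 v2=0
Collision at t=3/2: particles 1 and 2 swap velocities; positions: p0=23/2 p1=15 p2=15; velocities now: v0=-3 v1=0 v2=2

Answer: 1,2 0,1 1,2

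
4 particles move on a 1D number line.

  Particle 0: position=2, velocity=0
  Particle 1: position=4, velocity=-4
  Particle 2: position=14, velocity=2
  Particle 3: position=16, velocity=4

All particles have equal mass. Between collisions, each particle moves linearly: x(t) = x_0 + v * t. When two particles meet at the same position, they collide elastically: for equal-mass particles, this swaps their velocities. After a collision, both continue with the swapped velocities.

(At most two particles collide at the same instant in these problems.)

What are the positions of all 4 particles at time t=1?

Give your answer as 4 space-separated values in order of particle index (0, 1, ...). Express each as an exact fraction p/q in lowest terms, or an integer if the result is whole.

Answer: 0 2 16 20

Derivation:
Collision at t=1/2: particles 0 and 1 swap velocities; positions: p0=2 p1=2 p2=15 p3=18; velocities now: v0=-4 v1=0 v2=2 v3=4
Advance to t=1 (no further collisions before then); velocities: v0=-4 v1=0 v2=2 v3=4; positions = 0 2 16 20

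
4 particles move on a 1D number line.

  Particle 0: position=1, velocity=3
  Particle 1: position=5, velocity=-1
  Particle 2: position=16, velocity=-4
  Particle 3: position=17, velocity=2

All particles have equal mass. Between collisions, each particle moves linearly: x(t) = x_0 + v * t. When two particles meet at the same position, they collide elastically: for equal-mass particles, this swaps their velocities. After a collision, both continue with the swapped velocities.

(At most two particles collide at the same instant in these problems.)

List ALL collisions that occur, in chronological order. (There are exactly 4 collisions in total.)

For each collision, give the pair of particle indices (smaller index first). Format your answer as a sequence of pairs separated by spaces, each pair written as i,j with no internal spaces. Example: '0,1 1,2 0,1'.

Collision at t=1: particles 0 and 1 swap velocities; positions: p0=4 p1=4 p2=12 p3=19; velocities now: v0=-1 v1=3 v2=-4 v3=2
Collision at t=15/7: particles 1 and 2 swap velocities; positions: p0=20/7 p1=52/7 p2=52/7 p3=149/7; velocities now: v0=-1 v1=-4 v2=3 v3=2
Collision at t=11/3: particles 0 and 1 swap velocities; positions: p0=4/3 p1=4/3 p2=12 p3=73/3; velocities now: v0=-4 v1=-1 v2=3 v3=2
Collision at t=16: particles 2 and 3 swap velocities; positions: p0=-48 p1=-11 p2=49 p3=49; velocities now: v0=-4 v1=-1 v2=2 v3=3

Answer: 0,1 1,2 0,1 2,3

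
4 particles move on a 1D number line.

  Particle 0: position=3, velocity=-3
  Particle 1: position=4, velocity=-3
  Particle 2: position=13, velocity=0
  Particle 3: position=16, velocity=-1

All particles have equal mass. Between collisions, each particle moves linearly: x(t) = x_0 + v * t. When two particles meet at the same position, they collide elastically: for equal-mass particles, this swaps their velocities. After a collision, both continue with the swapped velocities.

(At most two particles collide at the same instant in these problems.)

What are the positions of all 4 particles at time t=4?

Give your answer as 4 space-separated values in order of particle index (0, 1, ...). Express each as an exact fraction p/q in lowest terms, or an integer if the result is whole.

Answer: -9 -8 12 13

Derivation:
Collision at t=3: particles 2 and 3 swap velocities; positions: p0=-6 p1=-5 p2=13 p3=13; velocities now: v0=-3 v1=-3 v2=-1 v3=0
Advance to t=4 (no further collisions before then); velocities: v0=-3 v1=-3 v2=-1 v3=0; positions = -9 -8 12 13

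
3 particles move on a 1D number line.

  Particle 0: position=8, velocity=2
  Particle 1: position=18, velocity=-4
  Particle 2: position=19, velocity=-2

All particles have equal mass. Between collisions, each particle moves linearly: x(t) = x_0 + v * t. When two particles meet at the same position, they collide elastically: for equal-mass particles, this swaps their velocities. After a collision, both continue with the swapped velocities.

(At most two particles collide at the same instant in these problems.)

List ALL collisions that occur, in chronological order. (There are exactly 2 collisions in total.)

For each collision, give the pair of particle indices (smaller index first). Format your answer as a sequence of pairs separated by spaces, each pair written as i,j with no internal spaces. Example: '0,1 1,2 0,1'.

Collision at t=5/3: particles 0 and 1 swap velocities; positions: p0=34/3 p1=34/3 p2=47/3; velocities now: v0=-4 v1=2 v2=-2
Collision at t=11/4: particles 1 and 2 swap velocities; positions: p0=7 p1=27/2 p2=27/2; velocities now: v0=-4 v1=-2 v2=2

Answer: 0,1 1,2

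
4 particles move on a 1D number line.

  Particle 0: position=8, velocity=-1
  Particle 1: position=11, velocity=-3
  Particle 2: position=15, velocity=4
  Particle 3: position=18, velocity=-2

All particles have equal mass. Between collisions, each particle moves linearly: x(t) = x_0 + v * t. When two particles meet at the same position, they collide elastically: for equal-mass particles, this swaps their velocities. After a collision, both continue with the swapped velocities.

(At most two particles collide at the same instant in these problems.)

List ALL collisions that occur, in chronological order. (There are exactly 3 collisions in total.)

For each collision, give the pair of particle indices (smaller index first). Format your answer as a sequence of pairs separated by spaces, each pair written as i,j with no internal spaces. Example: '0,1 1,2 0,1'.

Answer: 2,3 0,1 1,2

Derivation:
Collision at t=1/2: particles 2 and 3 swap velocities; positions: p0=15/2 p1=19/2 p2=17 p3=17; velocities now: v0=-1 v1=-3 v2=-2 v3=4
Collision at t=3/2: particles 0 and 1 swap velocities; positions: p0=13/2 p1=13/2 p2=15 p3=21; velocities now: v0=-3 v1=-1 v2=-2 v3=4
Collision at t=10: particles 1 and 2 swap velocities; positions: p0=-19 p1=-2 p2=-2 p3=55; velocities now: v0=-3 v1=-2 v2=-1 v3=4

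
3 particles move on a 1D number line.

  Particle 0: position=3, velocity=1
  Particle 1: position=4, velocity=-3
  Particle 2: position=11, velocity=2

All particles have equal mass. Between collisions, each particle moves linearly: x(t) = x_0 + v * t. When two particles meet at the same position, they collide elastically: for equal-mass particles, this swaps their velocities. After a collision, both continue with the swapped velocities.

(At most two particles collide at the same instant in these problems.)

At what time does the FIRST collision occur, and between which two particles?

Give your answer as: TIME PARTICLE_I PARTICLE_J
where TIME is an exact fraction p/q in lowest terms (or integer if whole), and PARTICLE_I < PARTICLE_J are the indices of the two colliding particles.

Answer: 1/4 0 1

Derivation:
Pair (0,1): pos 3,4 vel 1,-3 -> gap=1, closing at 4/unit, collide at t=1/4
Pair (1,2): pos 4,11 vel -3,2 -> not approaching (rel speed -5 <= 0)
Earliest collision: t=1/4 between 0 and 1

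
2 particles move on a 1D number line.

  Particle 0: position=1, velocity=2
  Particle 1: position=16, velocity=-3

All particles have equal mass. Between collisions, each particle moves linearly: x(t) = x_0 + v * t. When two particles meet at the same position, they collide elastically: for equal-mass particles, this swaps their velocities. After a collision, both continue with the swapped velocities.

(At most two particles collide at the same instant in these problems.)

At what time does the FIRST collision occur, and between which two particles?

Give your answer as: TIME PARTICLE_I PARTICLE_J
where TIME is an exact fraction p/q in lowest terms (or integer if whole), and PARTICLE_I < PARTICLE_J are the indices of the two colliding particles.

Answer: 3 0 1

Derivation:
Pair (0,1): pos 1,16 vel 2,-3 -> gap=15, closing at 5/unit, collide at t=3
Earliest collision: t=3 between 0 and 1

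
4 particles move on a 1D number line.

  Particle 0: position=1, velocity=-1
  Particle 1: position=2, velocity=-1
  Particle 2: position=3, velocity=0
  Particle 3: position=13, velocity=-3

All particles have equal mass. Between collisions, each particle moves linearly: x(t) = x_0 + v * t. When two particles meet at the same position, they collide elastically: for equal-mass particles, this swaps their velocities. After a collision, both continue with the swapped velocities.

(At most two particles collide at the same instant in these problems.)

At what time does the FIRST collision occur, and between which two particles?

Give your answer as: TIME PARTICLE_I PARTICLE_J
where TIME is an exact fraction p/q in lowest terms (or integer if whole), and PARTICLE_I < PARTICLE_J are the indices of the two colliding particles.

Answer: 10/3 2 3

Derivation:
Pair (0,1): pos 1,2 vel -1,-1 -> not approaching (rel speed 0 <= 0)
Pair (1,2): pos 2,3 vel -1,0 -> not approaching (rel speed -1 <= 0)
Pair (2,3): pos 3,13 vel 0,-3 -> gap=10, closing at 3/unit, collide at t=10/3
Earliest collision: t=10/3 between 2 and 3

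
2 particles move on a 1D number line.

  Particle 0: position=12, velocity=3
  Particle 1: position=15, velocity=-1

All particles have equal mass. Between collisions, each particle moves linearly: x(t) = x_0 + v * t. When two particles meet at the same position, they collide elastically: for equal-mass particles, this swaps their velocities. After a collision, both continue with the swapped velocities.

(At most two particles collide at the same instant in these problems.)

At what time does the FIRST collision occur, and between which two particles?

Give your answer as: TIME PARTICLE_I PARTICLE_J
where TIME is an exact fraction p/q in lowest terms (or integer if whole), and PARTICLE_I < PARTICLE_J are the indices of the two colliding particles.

Answer: 3/4 0 1

Derivation:
Pair (0,1): pos 12,15 vel 3,-1 -> gap=3, closing at 4/unit, collide at t=3/4
Earliest collision: t=3/4 between 0 and 1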